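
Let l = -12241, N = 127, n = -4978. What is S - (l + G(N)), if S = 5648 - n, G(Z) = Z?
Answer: 22740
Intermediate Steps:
S = 10626 (S = 5648 - 1*(-4978) = 5648 + 4978 = 10626)
S - (l + G(N)) = 10626 - (-12241 + 127) = 10626 - 1*(-12114) = 10626 + 12114 = 22740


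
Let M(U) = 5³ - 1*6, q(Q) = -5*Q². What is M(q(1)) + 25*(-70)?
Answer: -1631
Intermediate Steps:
M(U) = 119 (M(U) = 125 - 6 = 119)
M(q(1)) + 25*(-70) = 119 + 25*(-70) = 119 - 1750 = -1631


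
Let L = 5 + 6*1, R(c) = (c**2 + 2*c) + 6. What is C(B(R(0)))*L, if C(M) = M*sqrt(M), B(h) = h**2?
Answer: 2376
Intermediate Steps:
R(c) = 6 + c**2 + 2*c
L = 11 (L = 5 + 6 = 11)
C(M) = M**(3/2)
C(B(R(0)))*L = ((6 + 0**2 + 2*0)**2)**(3/2)*11 = ((6 + 0 + 0)**2)**(3/2)*11 = (6**2)**(3/2)*11 = 36**(3/2)*11 = 216*11 = 2376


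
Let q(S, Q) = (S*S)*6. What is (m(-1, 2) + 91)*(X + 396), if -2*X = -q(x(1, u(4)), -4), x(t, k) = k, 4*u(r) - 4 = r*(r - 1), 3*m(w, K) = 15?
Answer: 42624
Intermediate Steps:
m(w, K) = 5 (m(w, K) = (1/3)*15 = 5)
u(r) = 1 + r*(-1 + r)/4 (u(r) = 1 + (r*(r - 1))/4 = 1 + (r*(-1 + r))/4 = 1 + r*(-1 + r)/4)
q(S, Q) = 6*S**2 (q(S, Q) = S**2*6 = 6*S**2)
X = 48 (X = -(-1)*6*(1 - 1/4*4 + (1/4)*4**2)**2/2 = -(-1)*6*(1 - 1 + (1/4)*16)**2/2 = -(-1)*6*(1 - 1 + 4)**2/2 = -(-1)*6*4**2/2 = -(-1)*6*16/2 = -(-1)*96/2 = -1/2*(-96) = 48)
(m(-1, 2) + 91)*(X + 396) = (5 + 91)*(48 + 396) = 96*444 = 42624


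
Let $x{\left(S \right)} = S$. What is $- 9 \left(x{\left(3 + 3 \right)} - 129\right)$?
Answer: $1107$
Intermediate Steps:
$- 9 \left(x{\left(3 + 3 \right)} - 129\right) = - 9 \left(\left(3 + 3\right) - 129\right) = - 9 \left(6 - 129\right) = \left(-9\right) \left(-123\right) = 1107$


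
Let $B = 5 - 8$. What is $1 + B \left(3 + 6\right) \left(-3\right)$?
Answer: $82$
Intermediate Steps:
$B = -3$ ($B = 5 - 8 = -3$)
$1 + B \left(3 + 6\right) \left(-3\right) = 1 - 3 \left(3 + 6\right) \left(-3\right) = 1 - 3 \cdot 9 \left(-3\right) = 1 - -81 = 1 + 81 = 82$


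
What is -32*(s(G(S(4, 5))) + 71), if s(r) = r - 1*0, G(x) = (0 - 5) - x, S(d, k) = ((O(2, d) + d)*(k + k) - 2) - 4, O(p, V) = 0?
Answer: -1024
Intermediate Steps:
S(d, k) = -6 + 2*d*k (S(d, k) = ((0 + d)*(k + k) - 2) - 4 = (d*(2*k) - 2) - 4 = (2*d*k - 2) - 4 = (-2 + 2*d*k) - 4 = -6 + 2*d*k)
G(x) = -5 - x
s(r) = r (s(r) = r + 0 = r)
-32*(s(G(S(4, 5))) + 71) = -32*((-5 - (-6 + 2*4*5)) + 71) = -32*((-5 - (-6 + 40)) + 71) = -32*((-5 - 1*34) + 71) = -32*((-5 - 34) + 71) = -32*(-39 + 71) = -32*32 = -1024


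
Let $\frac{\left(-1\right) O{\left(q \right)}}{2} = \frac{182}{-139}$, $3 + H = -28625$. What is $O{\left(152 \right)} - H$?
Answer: $\frac{3979656}{139} \approx 28631.0$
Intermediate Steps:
$H = -28628$ ($H = -3 - 28625 = -28628$)
$O{\left(q \right)} = \frac{364}{139}$ ($O{\left(q \right)} = - 2 \frac{182}{-139} = - 2 \cdot 182 \left(- \frac{1}{139}\right) = \left(-2\right) \left(- \frac{182}{139}\right) = \frac{364}{139}$)
$O{\left(152 \right)} - H = \frac{364}{139} - -28628 = \frac{364}{139} + 28628 = \frac{3979656}{139}$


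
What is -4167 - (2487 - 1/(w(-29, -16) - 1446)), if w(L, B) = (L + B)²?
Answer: -3852665/579 ≈ -6654.0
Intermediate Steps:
w(L, B) = (B + L)²
-4167 - (2487 - 1/(w(-29, -16) - 1446)) = -4167 - (2487 - 1/((-16 - 29)² - 1446)) = -4167 - (2487 - 1/((-45)² - 1446)) = -4167 - (2487 - 1/(2025 - 1446)) = -4167 - (2487 - 1/579) = -4167 - 1*1439972/579 = -4167 - 1439972/579 = -3852665/579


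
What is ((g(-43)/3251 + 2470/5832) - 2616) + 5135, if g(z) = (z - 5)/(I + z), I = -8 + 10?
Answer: 979240998917/388676556 ≈ 2519.4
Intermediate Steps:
I = 2
g(z) = (-5 + z)/(2 + z) (g(z) = (z - 5)/(2 + z) = (-5 + z)/(2 + z))
((g(-43)/3251 + 2470/5832) - 2616) + 5135 = ((((-5 - 43)/(2 - 43))/3251 + 2470/5832) - 2616) + 5135 = (((-48/(-41))*(1/3251) + 2470*(1/5832)) - 2616) + 5135 = ((-1/41*(-48)*(1/3251) + 1235/2916) - 2616) + 5135 = (((48/41)*(1/3251) + 1235/2916) - 2616) + 5135 = ((48/133291 + 1235/2916) - 2616) + 5135 = (164754353/388676556 - 2616) + 5135 = -1016613116143/388676556 + 5135 = 979240998917/388676556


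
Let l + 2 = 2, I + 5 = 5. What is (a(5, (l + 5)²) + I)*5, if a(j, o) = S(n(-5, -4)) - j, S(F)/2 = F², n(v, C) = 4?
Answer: 135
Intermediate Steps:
I = 0 (I = -5 + 5 = 0)
S(F) = 2*F²
l = 0 (l = -2 + 2 = 0)
a(j, o) = 32 - j (a(j, o) = 2*4² - j = 2*16 - j = 32 - j)
(a(5, (l + 5)²) + I)*5 = ((32 - 1*5) + 0)*5 = ((32 - 5) + 0)*5 = (27 + 0)*5 = 27*5 = 135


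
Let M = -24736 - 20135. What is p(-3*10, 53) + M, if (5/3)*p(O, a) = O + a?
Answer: -224286/5 ≈ -44857.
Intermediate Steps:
M = -44871
p(O, a) = 3*O/5 + 3*a/5 (p(O, a) = 3*(O + a)/5 = 3*O/5 + 3*a/5)
p(-3*10, 53) + M = (3*(-3*10)/5 + (⅗)*53) - 44871 = ((⅗)*(-30) + 159/5) - 44871 = (-18 + 159/5) - 44871 = 69/5 - 44871 = -224286/5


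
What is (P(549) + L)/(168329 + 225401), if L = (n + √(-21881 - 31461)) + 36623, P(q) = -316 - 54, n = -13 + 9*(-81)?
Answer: 35511/393730 + I*√53342/393730 ≈ 0.090191 + 0.00058659*I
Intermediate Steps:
n = -742 (n = -13 - 729 = -742)
P(q) = -370
L = 35881 + I*√53342 (L = (-742 + √(-21881 - 31461)) + 36623 = (-742 + √(-53342)) + 36623 = (-742 + I*√53342) + 36623 = 35881 + I*√53342 ≈ 35881.0 + 230.96*I)
(P(549) + L)/(168329 + 225401) = (-370 + (35881 + I*√53342))/(168329 + 225401) = (35511 + I*√53342)/393730 = (35511 + I*√53342)*(1/393730) = 35511/393730 + I*√53342/393730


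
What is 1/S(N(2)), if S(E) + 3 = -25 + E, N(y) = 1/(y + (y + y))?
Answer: -6/167 ≈ -0.035928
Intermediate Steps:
N(y) = 1/(3*y) (N(y) = 1/(y + 2*y) = 1/(3*y))
S(E) = -28 + E (S(E) = -3 + (-25 + E) = -28 + E)
1/S(N(2)) = 1/(-28 + (⅓)/2) = 1/(-28 + (⅓)*(½)) = 1/(-28 + ⅙) = 1/(-167/6) = -6/167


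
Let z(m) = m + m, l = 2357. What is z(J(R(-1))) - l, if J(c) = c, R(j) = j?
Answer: -2359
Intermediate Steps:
z(m) = 2*m
z(J(R(-1))) - l = 2*(-1) - 1*2357 = -2 - 2357 = -2359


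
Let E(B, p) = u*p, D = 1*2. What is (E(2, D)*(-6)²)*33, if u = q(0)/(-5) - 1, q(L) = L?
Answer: -2376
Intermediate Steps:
u = -1 (u = 0/(-5) - 1 = 0*(-⅕) - 1 = 0 - 1 = -1)
D = 2
E(B, p) = -p
(E(2, D)*(-6)²)*33 = (-1*2*(-6)²)*33 = -2*36*33 = -72*33 = -2376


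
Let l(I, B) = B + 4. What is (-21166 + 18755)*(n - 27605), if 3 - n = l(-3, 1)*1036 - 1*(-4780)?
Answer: 90561982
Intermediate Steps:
l(I, B) = 4 + B
n = -9957 (n = 3 - ((4 + 1)*1036 - 1*(-4780)) = 3 - (5*1036 + 4780) = 3 - (5180 + 4780) = 3 - 1*9960 = 3 - 9960 = -9957)
(-21166 + 18755)*(n - 27605) = (-21166 + 18755)*(-9957 - 27605) = -2411*(-37562) = 90561982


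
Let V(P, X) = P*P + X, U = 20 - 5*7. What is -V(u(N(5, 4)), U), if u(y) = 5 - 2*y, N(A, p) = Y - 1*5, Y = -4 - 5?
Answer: -1074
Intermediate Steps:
Y = -9
N(A, p) = -14 (N(A, p) = -9 - 1*5 = -9 - 5 = -14)
U = -15 (U = 20 - 35 = -15)
V(P, X) = X + P**2 (V(P, X) = P**2 + X = X + P**2)
-V(u(N(5, 4)), U) = -(-15 + (5 - 2*(-14))**2) = -(-15 + (5 + 28)**2) = -(-15 + 33**2) = -(-15 + 1089) = -1*1074 = -1074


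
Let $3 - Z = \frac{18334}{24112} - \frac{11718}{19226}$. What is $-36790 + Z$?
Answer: $- \frac{4263422130403}{115894328} \approx -36787.0$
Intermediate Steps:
$Z = \frac{330196717}{115894328}$ ($Z = 3 - \left(\frac{18334}{24112} - \frac{11718}{19226}\right) = 3 - \left(18334 \cdot \frac{1}{24112} - \frac{5859}{9613}\right) = 3 - \left(\frac{9167}{12056} - \frac{5859}{9613}\right) = 3 - \frac{17486267}{115894328} = \frac{330196717}{115894328} \approx 2.8491$)
$-36790 + Z = -36790 + \frac{330196717}{115894328} = - \frac{4263422130403}{115894328}$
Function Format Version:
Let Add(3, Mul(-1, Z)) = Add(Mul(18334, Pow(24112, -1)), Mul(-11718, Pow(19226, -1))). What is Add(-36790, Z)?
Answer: Rational(-4263422130403, 115894328) ≈ -36787.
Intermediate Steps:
Z = Rational(330196717, 115894328) (Z = Add(3, Mul(-1, Add(Mul(18334, Pow(24112, -1)), Mul(-11718, Pow(19226, -1))))) = Add(3, Mul(-1, Add(Mul(18334, Rational(1, 24112)), Mul(-11718, Rational(1, 19226))))) = Add(3, Mul(-1, Add(Rational(9167, 12056), Rational(-5859, 9613)))) = Add(3, Mul(-1, Rational(17486267, 115894328))) = Add(3, Rational(-17486267, 115894328)) = Rational(330196717, 115894328) ≈ 2.8491)
Add(-36790, Z) = Add(-36790, Rational(330196717, 115894328)) = Rational(-4263422130403, 115894328)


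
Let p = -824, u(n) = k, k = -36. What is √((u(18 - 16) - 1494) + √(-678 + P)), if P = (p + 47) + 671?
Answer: √(-1530 + 28*I) ≈ 0.3579 + 39.117*I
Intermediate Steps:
u(n) = -36
P = -106 (P = (-824 + 47) + 671 = -777 + 671 = -106)
√((u(18 - 16) - 1494) + √(-678 + P)) = √((-36 - 1494) + √(-678 - 106)) = √(-1530 + √(-784)) = √(-1530 + 28*I)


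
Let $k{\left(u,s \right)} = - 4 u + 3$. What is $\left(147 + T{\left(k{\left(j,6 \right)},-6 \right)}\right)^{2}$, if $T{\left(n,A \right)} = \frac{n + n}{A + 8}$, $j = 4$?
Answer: $17956$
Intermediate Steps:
$k{\left(u,s \right)} = 3 - 4 u$
$T{\left(n,A \right)} = \frac{2 n}{8 + A}$
$\left(147 + T{\left(k{\left(j,6 \right)},-6 \right)}\right)^{2} = \left(147 + \frac{2 \left(3 - 16\right)}{8 - 6}\right)^{2} = \left(147 + \frac{2 \left(3 - 16\right)}{2}\right)^{2} = \left(147 + 2 \left(-13\right) \frac{1}{2}\right)^{2} = \left(147 - 13\right)^{2} = 134^{2} = 17956$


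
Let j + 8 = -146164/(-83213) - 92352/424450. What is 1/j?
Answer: -1358452225/8777063076 ≈ -0.15477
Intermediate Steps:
j = -8777063076/1358452225 (j = -8 + (-146164/(-83213) - 92352/424450) = -8 + (-146164*(-1/83213) - 92352*1/424450) = -8 + (146164/83213 - 3552/16325) = -8 + 2090554724/1358452225 = -8777063076/1358452225 ≈ -6.4611)
1/j = 1/(-8777063076/1358452225) = -1358452225/8777063076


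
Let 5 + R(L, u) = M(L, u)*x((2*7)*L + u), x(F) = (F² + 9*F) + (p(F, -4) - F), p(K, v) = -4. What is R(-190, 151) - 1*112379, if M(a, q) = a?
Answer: -1192363334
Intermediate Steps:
x(F) = -4 + F² + 8*F (x(F) = (F² + 9*F) + (-4 - F) = -4 + F² + 8*F)
R(L, u) = -5 + L*(-4 + (u + 14*L)² + 8*u + 112*L) (R(L, u) = -5 + L*(-4 + ((2*7)*L + u)² + 8*((2*7)*L + u)) = -5 + L*(-4 + (14*L + u)² + 8*(14*L + u)) = -5 + L*(-4 + (u + 14*L)² + 8*(u + 14*L)) = -5 + L*(-4 + (u + 14*L)² + (8*u + 112*L)) = -5 + L*(-4 + (u + 14*L)² + 8*u + 112*L))
R(-190, 151) - 1*112379 = (-5 - 190*(-4 + (151 + 14*(-190))² + 8*151 + 112*(-190))) - 1*112379 = (-5 - 190*(-4 + (151 - 2660)² + 1208 - 21280)) - 112379 = (-5 - 190*(-4 + (-2509)² + 1208 - 21280)) - 112379 = (-5 - 190*(-4 + 6295081 + 1208 - 21280)) - 112379 = (-5 - 190*6275005) - 112379 = (-5 - 1192250950) - 112379 = -1192250955 - 112379 = -1192363334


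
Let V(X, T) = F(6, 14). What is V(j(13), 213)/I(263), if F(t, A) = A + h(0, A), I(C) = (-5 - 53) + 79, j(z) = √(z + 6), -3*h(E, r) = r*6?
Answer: -⅔ ≈ -0.66667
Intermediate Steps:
h(E, r) = -2*r (h(E, r) = -r*6/3 = -2*r)
j(z) = √(6 + z)
I(C) = 21 (I(C) = -58 + 79 = 21)
F(t, A) = -A (F(t, A) = A - 2*A = -A)
V(X, T) = -14 (V(X, T) = -1*14 = -14)
V(j(13), 213)/I(263) = -14/21 = -14*1/21 = -⅔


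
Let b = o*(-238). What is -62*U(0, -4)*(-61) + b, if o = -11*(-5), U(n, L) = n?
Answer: -13090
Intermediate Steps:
o = 55
b = -13090 (b = 55*(-238) = -13090)
-62*U(0, -4)*(-61) + b = -62*0*(-61) - 13090 = 0*(-61) - 13090 = 0 - 13090 = -13090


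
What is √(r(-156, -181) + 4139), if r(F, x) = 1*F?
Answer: √3983 ≈ 63.111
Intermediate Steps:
r(F, x) = F
√(r(-156, -181) + 4139) = √(-156 + 4139) = √3983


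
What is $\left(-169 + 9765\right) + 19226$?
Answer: $28822$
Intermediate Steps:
$\left(-169 + 9765\right) + 19226 = 9596 + 19226 = 28822$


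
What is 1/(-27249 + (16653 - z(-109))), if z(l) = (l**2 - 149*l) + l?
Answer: -1/38609 ≈ -2.5901e-5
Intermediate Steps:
z(l) = l**2 - 148*l
1/(-27249 + (16653 - z(-109))) = 1/(-27249 + (16653 - (-109)*(-148 - 109))) = 1/(-27249 + (16653 - (-109)*(-257))) = 1/(-27249 + (16653 - 1*28013)) = 1/(-27249 + (16653 - 28013)) = 1/(-27249 - 11360) = 1/(-38609) = -1/38609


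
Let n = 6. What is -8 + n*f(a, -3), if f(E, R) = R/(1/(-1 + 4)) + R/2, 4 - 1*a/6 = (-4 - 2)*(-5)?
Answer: -71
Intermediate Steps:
a = -156 (a = 24 - 6*(-4 - 2)*(-5) = 24 - (-36)*(-5) = 24 - 6*30 = 24 - 180 = -156)
f(E, R) = 7*R/2 (f(E, R) = R/(1/3) + R*(½) = R/(⅓) + R/2 = R*3 + R/2 = 3*R + R/2 = 7*R/2)
-8 + n*f(a, -3) = -8 + 6*((7/2)*(-3)) = -8 + 6*(-21/2) = -8 - 63 = -71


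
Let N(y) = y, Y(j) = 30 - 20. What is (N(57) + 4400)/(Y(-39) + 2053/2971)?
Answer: 13241747/31763 ≈ 416.89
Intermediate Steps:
Y(j) = 10
(N(57) + 4400)/(Y(-39) + 2053/2971) = (57 + 4400)/(10 + 2053/2971) = 4457/(10 + 2053*(1/2971)) = 4457/(10 + 2053/2971) = 4457/(31763/2971) = 4457*(2971/31763) = 13241747/31763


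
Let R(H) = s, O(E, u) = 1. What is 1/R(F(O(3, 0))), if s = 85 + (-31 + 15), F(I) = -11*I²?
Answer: 1/69 ≈ 0.014493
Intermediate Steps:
s = 69 (s = 85 - 16 = 69)
R(H) = 69
1/R(F(O(3, 0))) = 1/69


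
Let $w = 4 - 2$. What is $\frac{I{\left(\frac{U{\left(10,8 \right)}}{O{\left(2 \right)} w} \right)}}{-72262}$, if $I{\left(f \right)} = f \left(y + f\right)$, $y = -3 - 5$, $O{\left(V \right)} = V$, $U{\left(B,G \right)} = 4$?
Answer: $\frac{7}{72262} \approx 9.687 \cdot 10^{-5}$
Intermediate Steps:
$w = 2$
$y = -8$
$I{\left(f \right)} = f \left(-8 + f\right)$
$\frac{I{\left(\frac{U{\left(10,8 \right)}}{O{\left(2 \right)} w} \right)}}{-72262} = \frac{\frac{4}{2 \cdot 2} \left(-8 + \frac{4}{2 \cdot 2}\right)}{-72262} = \frac{4}{4} \left(-8 + \frac{4}{4}\right) \left(- \frac{1}{72262}\right) = 4 \cdot \frac{1}{4} \left(-8 + 4 \cdot \frac{1}{4}\right) \left(- \frac{1}{72262}\right) = 1 \left(-8 + 1\right) \left(- \frac{1}{72262}\right) = 1 \left(-7\right) \left(- \frac{1}{72262}\right) = \left(-7\right) \left(- \frac{1}{72262}\right) = \frac{7}{72262}$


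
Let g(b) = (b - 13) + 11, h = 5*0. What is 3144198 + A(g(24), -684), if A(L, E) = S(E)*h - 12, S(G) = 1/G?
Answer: 3144186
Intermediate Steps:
S(G) = 1/G
h = 0
g(b) = -2 + b (g(b) = (-13 + b) + 11 = -2 + b)
A(L, E) = -12 (A(L, E) = 0/E - 12 = 0 - 12 = -12)
3144198 + A(g(24), -684) = 3144198 - 12 = 3144186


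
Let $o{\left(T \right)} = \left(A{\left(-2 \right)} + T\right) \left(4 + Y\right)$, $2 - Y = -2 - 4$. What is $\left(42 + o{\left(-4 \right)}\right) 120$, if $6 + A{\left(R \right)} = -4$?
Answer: $-15120$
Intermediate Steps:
$Y = 8$ ($Y = 2 - \left(-2 - 4\right) = 2 - -6 = 2 + 6 = 8$)
$A{\left(R \right)} = -10$ ($A{\left(R \right)} = -6 - 4 = -10$)
$o{\left(T \right)} = -120 + 12 T$ ($o{\left(T \right)} = \left(-10 + T\right) \left(4 + 8\right) = \left(-10 + T\right) 12 = -120 + 12 T$)
$\left(42 + o{\left(-4 \right)}\right) 120 = \left(42 + \left(-120 + 12 \left(-4\right)\right)\right) 120 = \left(42 - 168\right) 120 = \left(-126\right) 120 = -15120$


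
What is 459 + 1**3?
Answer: 460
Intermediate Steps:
459 + 1**3 = 459 + 1 = 460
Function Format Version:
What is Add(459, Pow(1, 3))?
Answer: 460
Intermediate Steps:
Add(459, Pow(1, 3)) = Add(459, 1) = 460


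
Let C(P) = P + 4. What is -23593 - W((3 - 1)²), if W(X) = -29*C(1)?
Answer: -23448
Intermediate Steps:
C(P) = 4 + P
W(X) = -145 (W(X) = -29*(4 + 1) = -29*5 = -145)
-23593 - W((3 - 1)²) = -23593 - 1*(-145) = -23593 + 145 = -23448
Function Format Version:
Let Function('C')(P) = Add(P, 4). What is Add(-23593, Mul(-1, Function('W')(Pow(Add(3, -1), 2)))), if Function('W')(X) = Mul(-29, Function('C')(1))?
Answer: -23448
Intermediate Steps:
Function('C')(P) = Add(4, P)
Function('W')(X) = -145 (Function('W')(X) = Mul(-29, Add(4, 1)) = Mul(-29, 5) = -145)
Add(-23593, Mul(-1, Function('W')(Pow(Add(3, -1), 2)))) = Add(-23593, Mul(-1, -145)) = Add(-23593, 145) = -23448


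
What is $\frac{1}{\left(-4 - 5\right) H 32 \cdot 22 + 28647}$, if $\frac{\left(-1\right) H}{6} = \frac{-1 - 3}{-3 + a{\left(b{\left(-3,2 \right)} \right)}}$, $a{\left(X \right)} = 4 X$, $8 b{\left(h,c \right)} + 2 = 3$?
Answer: $\frac{5}{447363} \approx 1.1177 \cdot 10^{-5}$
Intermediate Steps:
$b{\left(h,c \right)} = \frac{1}{8}$ ($b{\left(h,c \right)} = - \frac{1}{4} + \frac{1}{8} \cdot 3 = - \frac{1}{4} + \frac{3}{8} = \frac{1}{8}$)
$H = - \frac{48}{5}$ ($H = - 6 \frac{-1 - 3}{-3 + 4 \cdot \frac{1}{8}} = - 6 \left(- \frac{4}{-3 + \frac{1}{2}}\right) = - 6 \left(- \frac{4}{- \frac{5}{2}}\right) = - 6 \left(\left(-4\right) \left(- \frac{2}{5}\right)\right) = \left(-6\right) \frac{8}{5} = - \frac{48}{5} \approx -9.6$)
$\frac{1}{\left(-4 - 5\right) H 32 \cdot 22 + 28647} = \frac{1}{\left(-4 - 5\right) \left(- \frac{48}{5}\right) 32 \cdot 22 + 28647} = \frac{1}{\left(-9\right) \left(- \frac{48}{5}\right) 32 \cdot 22 + 28647} = \frac{1}{\frac{432}{5} \cdot 32 \cdot 22 + 28647} = \frac{1}{\frac{13824}{5} \cdot 22 + 28647} = \frac{1}{\frac{304128}{5} + 28647} = \frac{1}{\frac{447363}{5}} = \frac{5}{447363}$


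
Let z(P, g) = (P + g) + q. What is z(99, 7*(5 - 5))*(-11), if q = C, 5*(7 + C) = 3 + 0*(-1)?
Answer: -5093/5 ≈ -1018.6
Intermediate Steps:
C = -32/5 (C = -7 + (3 + 0*(-1))/5 = -7 + (3 + 0)/5 = -7 + (1/5)*3 = -7 + 3/5 = -32/5 ≈ -6.4000)
q = -32/5 ≈ -6.4000
z(P, g) = -32/5 + P + g (z(P, g) = (P + g) - 32/5 = -32/5 + P + g)
z(99, 7*(5 - 5))*(-11) = (-32/5 + 99 + 7*(5 - 5))*(-11) = (-32/5 + 99 + 7*0)*(-11) = (-32/5 + 99 + 0)*(-11) = (463/5)*(-11) = -5093/5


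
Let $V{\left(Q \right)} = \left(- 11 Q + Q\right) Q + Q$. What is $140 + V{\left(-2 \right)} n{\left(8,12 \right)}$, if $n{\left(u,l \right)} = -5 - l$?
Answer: $854$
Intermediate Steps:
$V{\left(Q \right)} = Q - 10 Q^{2}$ ($V{\left(Q \right)} = - 10 Q Q + Q = - 10 Q^{2} + Q = Q - 10 Q^{2}$)
$140 + V{\left(-2 \right)} n{\left(8,12 \right)} = 140 + - 2 \left(1 - -20\right) \left(-5 - 12\right) = 140 + - 2 \left(1 + 20\right) \left(-5 - 12\right) = 140 + \left(-2\right) 21 \left(-17\right) = 140 - -714 = 140 + 714 = 854$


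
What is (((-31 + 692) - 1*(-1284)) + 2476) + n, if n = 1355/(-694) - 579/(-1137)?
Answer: 1162458343/263026 ≈ 4419.6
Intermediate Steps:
n = -379603/263026 (n = 1355*(-1/694) - 579*(-1/1137) = -1355/694 + 193/379 = -379603/263026 ≈ -1.4432)
(((-31 + 692) - 1*(-1284)) + 2476) + n = (((-31 + 692) - 1*(-1284)) + 2476) - 379603/263026 = ((661 + 1284) + 2476) - 379603/263026 = (1945 + 2476) - 379603/263026 = 4421 - 379603/263026 = 1162458343/263026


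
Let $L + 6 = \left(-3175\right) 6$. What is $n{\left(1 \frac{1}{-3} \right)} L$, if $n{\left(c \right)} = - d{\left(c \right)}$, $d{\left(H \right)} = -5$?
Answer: $-95280$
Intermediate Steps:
$L = -19056$ ($L = -6 - 19050 = -19056$)
$n{\left(c \right)} = 5$ ($n{\left(c \right)} = \left(-1\right) \left(-5\right) = 5$)
$n{\left(1 \frac{1}{-3} \right)} L = 5 \left(-19056\right) = -95280$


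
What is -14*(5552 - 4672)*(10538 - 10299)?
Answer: -2944480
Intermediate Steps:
-14*(5552 - 4672)*(10538 - 10299) = -12320*239 = -14*210320 = -2944480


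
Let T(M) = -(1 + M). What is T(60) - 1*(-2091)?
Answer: 2030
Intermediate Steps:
T(M) = -1 - M
T(60) - 1*(-2091) = (-1 - 1*60) - 1*(-2091) = (-1 - 60) + 2091 = -61 + 2091 = 2030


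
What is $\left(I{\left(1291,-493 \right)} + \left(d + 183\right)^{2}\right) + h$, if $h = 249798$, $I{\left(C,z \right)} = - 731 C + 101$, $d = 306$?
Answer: $-454701$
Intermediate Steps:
$I{\left(C,z \right)} = 101 - 731 C$
$\left(I{\left(1291,-493 \right)} + \left(d + 183\right)^{2}\right) + h = \left(\left(101 - 943721\right) + \left(306 + 183\right)^{2}\right) + 249798 = \left(\left(101 - 943721\right) + 489^{2}\right) + 249798 = \left(-943620 + 239121\right) + 249798 = -704499 + 249798 = -454701$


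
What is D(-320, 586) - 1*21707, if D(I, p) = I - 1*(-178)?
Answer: -21849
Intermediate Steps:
D(I, p) = 178 + I (D(I, p) = I + 178 = 178 + I)
D(-320, 586) - 1*21707 = (178 - 320) - 1*21707 = -142 - 21707 = -21849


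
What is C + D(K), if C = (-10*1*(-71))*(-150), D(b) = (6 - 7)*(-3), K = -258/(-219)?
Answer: -106497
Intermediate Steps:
K = 86/73 (K = -258*(-1/219) = 86/73 ≈ 1.1781)
D(b) = 3 (D(b) = -1*(-3) = 3)
C = -106500 (C = -10*(-71)*(-150) = 710*(-150) = -106500)
C + D(K) = -106500 + 3 = -106497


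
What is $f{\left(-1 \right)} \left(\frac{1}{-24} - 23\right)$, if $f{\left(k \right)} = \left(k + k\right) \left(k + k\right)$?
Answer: $- \frac{553}{6} \approx -92.167$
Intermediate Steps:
$f{\left(k \right)} = 4 k^{2}$ ($f{\left(k \right)} = 2 k 2 k = 4 k^{2}$)
$f{\left(-1 \right)} \left(\frac{1}{-24} - 23\right) = 4 \left(-1\right)^{2} \left(\frac{1}{-24} - 23\right) = 4 \cdot 1 \left(- \frac{1}{24} - 23\right) = 4 \left(- \frac{553}{24}\right) = - \frac{553}{6}$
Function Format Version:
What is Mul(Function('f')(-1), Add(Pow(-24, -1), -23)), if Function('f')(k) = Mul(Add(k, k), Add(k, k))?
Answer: Rational(-553, 6) ≈ -92.167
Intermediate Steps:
Function('f')(k) = Mul(4, Pow(k, 2)) (Function('f')(k) = Mul(Mul(2, k), Mul(2, k)) = Mul(4, Pow(k, 2)))
Mul(Function('f')(-1), Add(Pow(-24, -1), -23)) = Mul(Mul(4, Pow(-1, 2)), Add(Pow(-24, -1), -23)) = Mul(Mul(4, 1), Add(Rational(-1, 24), -23)) = Mul(4, Rational(-553, 24)) = Rational(-553, 6)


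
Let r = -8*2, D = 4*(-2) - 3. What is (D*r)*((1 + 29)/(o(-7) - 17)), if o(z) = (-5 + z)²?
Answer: 5280/127 ≈ 41.575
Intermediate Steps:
D = -11 (D = -8 - 3 = -11)
r = -16
(D*r)*((1 + 29)/(o(-7) - 17)) = (-11*(-16))*((1 + 29)/((-5 - 7)² - 17)) = 176*(30/((-12)² - 17)) = 176*(30/(144 - 17)) = 176*(30/127) = 5280/127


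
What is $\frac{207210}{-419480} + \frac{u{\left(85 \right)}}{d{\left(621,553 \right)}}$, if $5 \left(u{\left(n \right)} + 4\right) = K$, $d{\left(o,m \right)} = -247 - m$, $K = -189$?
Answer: $- \frac{18529217}{41948000} \approx -0.44172$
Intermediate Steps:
$u{\left(n \right)} = - \frac{209}{5}$ ($u{\left(n \right)} = -4 + \frac{1}{5} \left(-189\right) = -4 - \frac{189}{5} = - \frac{209}{5}$)
$\frac{207210}{-419480} + \frac{u{\left(85 \right)}}{d{\left(621,553 \right)}} = \frac{207210}{-419480} - \frac{209}{5 \left(-247 - 553\right)} = 207210 \left(- \frac{1}{419480}\right) - \frac{209}{5 \left(-247 - 553\right)} = - \frac{20721}{41948} - \frac{209}{5 \left(-800\right)} = - \frac{20721}{41948} - - \frac{209}{4000} = - \frac{20721}{41948} + \frac{209}{4000} = - \frac{18529217}{41948000}$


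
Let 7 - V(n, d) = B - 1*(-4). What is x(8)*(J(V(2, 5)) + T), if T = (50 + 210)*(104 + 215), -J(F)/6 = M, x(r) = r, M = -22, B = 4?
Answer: 664576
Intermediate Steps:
V(n, d) = -1 (V(n, d) = 7 - (4 - 1*(-4)) = 7 - (4 + 4) = 7 - 1*8 = 7 - 8 = -1)
J(F) = 132 (J(F) = -6*(-22) = 132)
T = 82940 (T = 260*319 = 82940)
x(8)*(J(V(2, 5)) + T) = 8*(132 + 82940) = 8*83072 = 664576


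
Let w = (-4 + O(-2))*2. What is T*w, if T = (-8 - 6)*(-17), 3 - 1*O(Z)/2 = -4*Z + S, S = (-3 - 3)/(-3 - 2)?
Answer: -39032/5 ≈ -7806.4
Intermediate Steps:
S = 6/5 (S = -6/(-5) = -6*(-1/5) = 6/5 ≈ 1.2000)
O(Z) = 18/5 + 8*Z (O(Z) = 6 - 2*(-4*Z + 6/5) = 6 - 2*(6/5 - 4*Z) = 6 + (-12/5 + 8*Z) = 18/5 + 8*Z)
w = -164/5 (w = (-4 + (18/5 + 8*(-2)))*2 = (-4 + (18/5 - 16))*2 = (-4 - 62/5)*2 = -82/5*2 = -164/5 ≈ -32.800)
T = 238 (T = -14*(-17) = 238)
T*w = 238*(-164/5) = -39032/5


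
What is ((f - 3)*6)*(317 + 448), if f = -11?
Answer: -64260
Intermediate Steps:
((f - 3)*6)*(317 + 448) = ((-11 - 3)*6)*(317 + 448) = -14*6*765 = -84*765 = -64260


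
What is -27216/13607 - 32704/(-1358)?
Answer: 29146000/1319879 ≈ 22.082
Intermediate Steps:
-27216/13607 - 32704/(-1358) = -27216*1/13607 - 32704*(-1/1358) = -27216/13607 + 2336/97 = 29146000/1319879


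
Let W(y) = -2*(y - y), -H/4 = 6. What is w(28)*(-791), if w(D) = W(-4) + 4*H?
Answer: 75936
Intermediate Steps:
H = -24 (H = -4*6 = -24)
W(y) = 0 (W(y) = -2*0 = 0)
w(D) = -96 (w(D) = 0 + 4*(-24) = 0 - 96 = -96)
w(28)*(-791) = -96*(-791) = 75936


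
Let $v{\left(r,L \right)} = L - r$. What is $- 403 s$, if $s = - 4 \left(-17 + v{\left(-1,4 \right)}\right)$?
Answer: $-19344$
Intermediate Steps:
$s = 48$ ($s = - 4 \left(-17 + \left(4 - -1\right)\right) = - 4 \left(-17 + \left(4 + 1\right)\right) = - 4 \left(-17 + 5\right) = \left(-4\right) \left(-12\right) = 48$)
$- 403 s = \left(-403\right) 48 = -19344$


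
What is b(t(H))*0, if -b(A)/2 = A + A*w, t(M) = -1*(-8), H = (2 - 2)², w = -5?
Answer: 0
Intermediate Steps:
H = 0 (H = 0² = 0)
t(M) = 8
b(A) = 8*A (b(A) = -2*(A + A*(-5)) = -2*(A - 5*A) = -(-8)*A = 8*A)
b(t(H))*0 = (8*8)*0 = 64*0 = 0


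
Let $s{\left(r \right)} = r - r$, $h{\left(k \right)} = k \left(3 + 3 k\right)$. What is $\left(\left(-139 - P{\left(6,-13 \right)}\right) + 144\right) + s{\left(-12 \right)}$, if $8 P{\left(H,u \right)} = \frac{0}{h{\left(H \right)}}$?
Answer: $5$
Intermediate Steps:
$P{\left(H,u \right)} = 0$ ($P{\left(H,u \right)} = \frac{0 \frac{1}{3 H \left(1 + H\right)}}{8} = \frac{1}{8} \cdot 0 = 0$)
$s{\left(r \right)} = 0$
$\left(\left(-139 - P{\left(6,-13 \right)}\right) + 144\right) + s{\left(-12 \right)} = \left(\left(-139 - 0\right) + 144\right) + 0 = \left(\left(-139 + 0\right) + 144\right) + 0 = \left(-139 + 144\right) + 0 = 5 + 0 = 5$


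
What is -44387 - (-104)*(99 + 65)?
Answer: -27331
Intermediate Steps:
-44387 - (-104)*(99 + 65) = -44387 - (-104)*164 = -44387 - 1*(-17056) = -44387 + 17056 = -27331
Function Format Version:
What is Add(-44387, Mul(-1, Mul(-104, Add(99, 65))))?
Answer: -27331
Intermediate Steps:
Add(-44387, Mul(-1, Mul(-104, Add(99, 65)))) = Add(-44387, Mul(-1, Mul(-104, 164))) = Add(-44387, Mul(-1, -17056)) = Add(-44387, 17056) = -27331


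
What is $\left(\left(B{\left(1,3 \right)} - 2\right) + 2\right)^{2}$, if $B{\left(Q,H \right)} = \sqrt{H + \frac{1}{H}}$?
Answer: $\frac{10}{3} \approx 3.3333$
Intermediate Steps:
$\left(\left(B{\left(1,3 \right)} - 2\right) + 2\right)^{2} = \left(\left(\sqrt{3 + \frac{1}{3}} - 2\right) + 2\right)^{2} = \left(\left(\sqrt{\frac{10}{3}} - 2\right) + 2\right)^{2} = \left(\left(\frac{\sqrt{30}}{3} - 2\right) + 2\right)^{2} = \left(\left(-2 + \frac{\sqrt{30}}{3}\right) + 2\right)^{2} = \left(\frac{\sqrt{30}}{3}\right)^{2} = \frac{10}{3}$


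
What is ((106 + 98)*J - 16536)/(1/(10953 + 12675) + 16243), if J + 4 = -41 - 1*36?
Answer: -156228336/76757921 ≈ -2.0353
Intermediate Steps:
J = -81 (J = -4 + (-41 - 1*36) = -4 + (-41 - 36) = -4 - 77 = -81)
((106 + 98)*J - 16536)/(1/(10953 + 12675) + 16243) = ((106 + 98)*(-81) - 16536)/(1/(10953 + 12675) + 16243) = (204*(-81) - 16536)/(1/23628 + 16243) = (-16524 - 16536)/(1/23628 + 16243) = -33060/383789605/23628 = -33060*23628/383789605 = -156228336/76757921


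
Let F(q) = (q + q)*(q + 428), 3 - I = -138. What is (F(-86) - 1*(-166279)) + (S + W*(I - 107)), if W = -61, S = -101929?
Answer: 3452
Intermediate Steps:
I = 141 (I = 3 - 1*(-138) = 3 + 138 = 141)
F(q) = 2*q*(428 + q) (F(q) = (2*q)*(428 + q) = 2*q*(428 + q))
(F(-86) - 1*(-166279)) + (S + W*(I - 107)) = (2*(-86)*(428 - 86) - 1*(-166279)) + (-101929 - 61*(141 - 107)) = (2*(-86)*342 + 166279) + (-101929 - 61*34) = (-58824 + 166279) + (-101929 - 2074) = 107455 - 104003 = 3452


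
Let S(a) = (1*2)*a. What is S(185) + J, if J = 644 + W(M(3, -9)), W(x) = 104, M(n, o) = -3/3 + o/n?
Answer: 1118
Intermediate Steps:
S(a) = 2*a
M(n, o) = -1 + o/n (M(n, o) = -3*⅓ + o/n = -1 + o/n)
J = 748 (J = 644 + 104 = 748)
S(185) + J = 2*185 + 748 = 370 + 748 = 1118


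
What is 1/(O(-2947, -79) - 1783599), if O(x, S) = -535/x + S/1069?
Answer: -3150343/5618948285355 ≈ -5.6066e-7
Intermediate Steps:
O(x, S) = -535/x + S/1069 (O(x, S) = -535/x + S*(1/1069) = -535/x + S/1069)
1/(O(-2947, -79) - 1783599) = 1/((-535/(-2947) + (1/1069)*(-79)) - 1783599) = 1/((-535*(-1/2947) - 79/1069) - 1783599) = 1/((535/2947 - 79/1069) - 1783599) = 1/(339102/3150343 - 1783599) = 1/(-5618948285355/3150343) = -3150343/5618948285355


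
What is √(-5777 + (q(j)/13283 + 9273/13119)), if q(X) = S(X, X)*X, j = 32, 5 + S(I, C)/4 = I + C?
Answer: I*√19487574033570183946/58086559 ≈ 75.998*I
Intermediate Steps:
S(I, C) = -20 + 4*C + 4*I (S(I, C) = -20 + 4*(I + C) = -20 + 4*(C + I) = -20 + (4*C + 4*I) = -20 + 4*C + 4*I)
q(X) = X*(-20 + 8*X) (q(X) = (-20 + 4*X + 4*X)*X = (-20 + 8*X)*X = X*(-20 + 8*X))
√(-5777 + (q(j)/13283 + 9273/13119)) = √(-5777 + ((4*32*(-5 + 2*32))/13283 + 9273/13119)) = √(-5777 + ((4*32*(-5 + 64))*(1/13283) + 9273*(1/13119))) = √(-5777 + ((4*32*59)*(1/13283) + 3091/4373)) = √(-5777 + (7552*(1/13283) + 3091/4373)) = √(-5777 + (7552/13283 + 3091/4373)) = √(-5777 + 74082649/58086559) = √(-335491968694/58086559) = I*√19487574033570183946/58086559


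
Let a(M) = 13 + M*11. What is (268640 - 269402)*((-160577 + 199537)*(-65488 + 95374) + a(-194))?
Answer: -887239606518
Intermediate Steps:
a(M) = 13 + 11*M
(268640 - 269402)*((-160577 + 199537)*(-65488 + 95374) + a(-194)) = (268640 - 269402)*((-160577 + 199537)*(-65488 + 95374) + (13 + 11*(-194))) = -762*(38960*29886 + (13 - 2134)) = -762*(1164358560 - 2121) = -762*1164356439 = -887239606518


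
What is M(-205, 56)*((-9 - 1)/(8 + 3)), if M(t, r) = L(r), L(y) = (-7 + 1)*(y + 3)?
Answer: 3540/11 ≈ 321.82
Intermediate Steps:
L(y) = -18 - 6*y (L(y) = -6*(3 + y) = -18 - 6*y)
M(t, r) = -18 - 6*r
M(-205, 56)*((-9 - 1)/(8 + 3)) = (-18 - 6*56)*((-9 - 1)/(8 + 3)) = (-18 - 336)*(-10/11) = -(-3540)/11 = -354*(-10/11) = 3540/11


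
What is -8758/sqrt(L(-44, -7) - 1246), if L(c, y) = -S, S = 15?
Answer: 8758*I*sqrt(1261)/1261 ≈ 246.63*I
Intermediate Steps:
L(c, y) = -15 (L(c, y) = -1*15 = -15)
-8758/sqrt(L(-44, -7) - 1246) = -8758/sqrt(-15 - 1246) = -8758*(-I*sqrt(1261)/1261) = -(-8758)*I*sqrt(1261)/1261 = 8758*I*sqrt(1261)/1261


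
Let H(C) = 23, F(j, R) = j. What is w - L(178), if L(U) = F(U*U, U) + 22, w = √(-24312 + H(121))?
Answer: -31706 + I*√24289 ≈ -31706.0 + 155.85*I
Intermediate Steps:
w = I*√24289 (w = √(-24312 + 23) = √(-24289) = I*√24289 ≈ 155.85*I)
L(U) = 22 + U² (L(U) = U*U + 22 = U² + 22 = 22 + U²)
w - L(178) = I*√24289 - (22 + 178²) = I*√24289 - (22 + 31684) = I*√24289 - 1*31706 = I*√24289 - 31706 = -31706 + I*√24289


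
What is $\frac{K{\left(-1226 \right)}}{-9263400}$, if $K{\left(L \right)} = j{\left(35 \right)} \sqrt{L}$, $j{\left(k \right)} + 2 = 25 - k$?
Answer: $\frac{i \sqrt{1226}}{771950} \approx 4.5358 \cdot 10^{-5} i$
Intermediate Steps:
$j{\left(k \right)} = 23 - k$ ($j{\left(k \right)} = -2 - \left(-25 + k\right) = 23 - k$)
$K{\left(L \right)} = - 12 \sqrt{L}$ ($K{\left(L \right)} = \left(23 - 35\right) \sqrt{L} = - 12 \sqrt{L}$)
$\frac{K{\left(-1226 \right)}}{-9263400} = \frac{\left(-12\right) \sqrt{-1226}}{-9263400} = - 12 i \sqrt{1226} \left(- \frac{1}{9263400}\right) = \frac{i \sqrt{1226}}{771950}$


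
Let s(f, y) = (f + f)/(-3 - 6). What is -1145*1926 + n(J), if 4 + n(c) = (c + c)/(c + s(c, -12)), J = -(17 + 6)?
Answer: -15436900/7 ≈ -2.2053e+6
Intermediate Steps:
J = -23 (J = -1*23 = -23)
s(f, y) = -2*f/9 (s(f, y) = (2*f)/(-9) = (2*f)*(-1/9) = -2*f/9)
n(c) = -10/7 (n(c) = -4 + (c + c)/(c - 2*c/9) = -4 + (2*c)/((7*c/9)) = -4 + (2*c)*(9/(7*c)) = -4 + 18/7 = -10/7)
-1145*1926 + n(J) = -1145*1926 - 10/7 = -2205270 - 10/7 = -15436900/7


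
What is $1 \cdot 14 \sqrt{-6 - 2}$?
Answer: $28 i \sqrt{2} \approx 39.598 i$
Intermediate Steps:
$1 \cdot 14 \sqrt{-6 - 2} = 14 \sqrt{-8} = 14 \cdot 2 i \sqrt{2} = 28 i \sqrt{2}$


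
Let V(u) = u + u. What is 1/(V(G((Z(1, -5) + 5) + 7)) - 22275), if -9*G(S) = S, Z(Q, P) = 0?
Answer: -3/66833 ≈ -4.4888e-5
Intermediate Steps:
G(S) = -S/9
V(u) = 2*u
1/(V(G((Z(1, -5) + 5) + 7)) - 22275) = 1/(2*(-((0 + 5) + 7)/9) - 22275) = 1/(2*(-(5 + 7)/9) - 22275) = 1/(2*(-1/9*12) - 22275) = 1/(2*(-4/3) - 22275) = 1/(-8/3 - 22275) = 1/(-66833/3) = -3/66833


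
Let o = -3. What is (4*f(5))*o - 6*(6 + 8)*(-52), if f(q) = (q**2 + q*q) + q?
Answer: 3708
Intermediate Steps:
f(q) = q + 2*q**2 (f(q) = (q**2 + q**2) + q = 2*q**2 + q = q + 2*q**2)
(4*f(5))*o - 6*(6 + 8)*(-52) = (4*(5*(1 + 2*5)))*(-3) - 6*(6 + 8)*(-52) = (4*(5*(1 + 10)))*(-3) - 6*14*(-52) = (4*(5*11))*(-3) - 84*(-52) = (4*55)*(-3) + 4368 = 220*(-3) + 4368 = -660 + 4368 = 3708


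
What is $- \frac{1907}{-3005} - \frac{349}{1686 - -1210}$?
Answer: $\frac{4473927}{8702480} \approx 0.5141$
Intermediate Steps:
$- \frac{1907}{-3005} - \frac{349}{1686 - -1210} = \left(-1907\right) \left(- \frac{1}{3005}\right) - \frac{349}{1686 + 1210} = \frac{1907}{3005} - \frac{349}{2896} = \frac{4473927}{8702480}$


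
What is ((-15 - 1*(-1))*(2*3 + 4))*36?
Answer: -5040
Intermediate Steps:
((-15 - 1*(-1))*(2*3 + 4))*36 = ((-15 + 1)*(6 + 4))*36 = -14*10*36 = -140*36 = -5040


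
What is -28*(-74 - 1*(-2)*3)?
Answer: 1904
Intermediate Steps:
-28*(-74 - 1*(-2)*3) = -28*(-74 + 2*3) = -28*(-74 + 6) = -28*(-68) = 1904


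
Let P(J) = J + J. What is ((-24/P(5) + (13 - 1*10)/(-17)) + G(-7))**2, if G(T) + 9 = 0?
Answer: 968256/7225 ≈ 134.01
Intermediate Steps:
G(T) = -9 (G(T) = -9 + 0 = -9)
P(J) = 2*J
((-24/P(5) + (13 - 1*10)/(-17)) + G(-7))**2 = ((-24/(2*5) + (13 - 1*10)/(-17)) - 9)**2 = ((-24/10 + (13 - 10)*(-1/17)) - 9)**2 = ((-24*1/10 + 3*(-1/17)) - 9)**2 = ((-12/5 - 3/17) - 9)**2 = (-219/85 - 9)**2 = (-984/85)**2 = 968256/7225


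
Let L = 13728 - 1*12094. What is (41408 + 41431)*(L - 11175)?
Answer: -790366899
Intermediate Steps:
L = 1634 (L = 13728 - 12094 = 1634)
(41408 + 41431)*(L - 11175) = (41408 + 41431)*(1634 - 11175) = 82839*(-9541) = -790366899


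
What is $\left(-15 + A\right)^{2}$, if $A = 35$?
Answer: $400$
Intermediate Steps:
$\left(-15 + A\right)^{2} = \left(-15 + 35\right)^{2} = 20^{2} = 400$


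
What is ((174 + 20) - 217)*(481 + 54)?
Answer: -12305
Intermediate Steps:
((174 + 20) - 217)*(481 + 54) = (194 - 217)*535 = -23*535 = -12305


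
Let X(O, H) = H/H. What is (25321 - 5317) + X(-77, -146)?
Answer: 20005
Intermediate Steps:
X(O, H) = 1
(25321 - 5317) + X(-77, -146) = (25321 - 5317) + 1 = 20004 + 1 = 20005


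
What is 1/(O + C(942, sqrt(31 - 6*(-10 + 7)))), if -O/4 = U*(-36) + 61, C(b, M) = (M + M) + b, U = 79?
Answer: 1/12088 ≈ 8.2727e-5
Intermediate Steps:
C(b, M) = b + 2*M (C(b, M) = 2*M + b = b + 2*M)
O = 11132 (O = -4*(79*(-36) + 61) = -4*(-2844 + 61) = -4*(-2783) = 11132)
1/(O + C(942, sqrt(31 - 6*(-10 + 7)))) = 1/(11132 + (942 + 2*sqrt(31 - 6*(-10 + 7)))) = 1/(11132 + (942 + 2*sqrt(31 - 6*(-3)))) = 1/(11132 + (942 + 2*sqrt(31 + 18))) = 1/(11132 + (942 + 2*sqrt(49))) = 1/(11132 + (942 + 2*7)) = 1/(11132 + (942 + 14)) = 1/(11132 + 956) = 1/12088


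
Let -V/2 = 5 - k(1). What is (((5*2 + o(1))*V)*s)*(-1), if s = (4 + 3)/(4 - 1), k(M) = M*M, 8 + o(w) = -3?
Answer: -56/3 ≈ -18.667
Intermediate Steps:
o(w) = -11 (o(w) = -8 - 3 = -11)
k(M) = M²
s = 7/3 ≈ 2.3333
V = -8 (V = -2*(5 - 1*1²) = -2*(5 - 1*1) = -2*(5 - 1) = -2*4 = -8)
(((5*2 + o(1))*V)*s)*(-1) = (((5*2 - 11)*(-8))*(7/3))*(-1) = (((10 - 11)*(-8))*(7/3))*(-1) = (-1*(-8)*(7/3))*(-1) = (8*(7/3))*(-1) = (56/3)*(-1) = -56/3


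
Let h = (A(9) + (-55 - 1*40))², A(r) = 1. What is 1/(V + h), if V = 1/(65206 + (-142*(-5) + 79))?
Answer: 65995/583131821 ≈ 0.00011317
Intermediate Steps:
h = 8836 (h = (1 + (-55 - 1*40))² = (1 + (-55 - 40))² = (1 - 95)² = (-94)² = 8836)
V = 1/65995 (V = 1/(65206 + (710 + 79)) = 1/(65206 + 789) = 1/65995 ≈ 1.5153e-5)
1/(V + h) = 1/(1/65995 + 8836) = 1/(583131821/65995) = 65995/583131821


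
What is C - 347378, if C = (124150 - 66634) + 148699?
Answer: -141163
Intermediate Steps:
C = 206215 (C = 57516 + 148699 = 206215)
C - 347378 = 206215 - 347378 = -141163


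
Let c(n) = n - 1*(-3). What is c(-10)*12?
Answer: -84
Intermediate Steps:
c(n) = 3 + n (c(n) = n + 3 = 3 + n)
c(-10)*12 = (3 - 10)*12 = -7*12 = -84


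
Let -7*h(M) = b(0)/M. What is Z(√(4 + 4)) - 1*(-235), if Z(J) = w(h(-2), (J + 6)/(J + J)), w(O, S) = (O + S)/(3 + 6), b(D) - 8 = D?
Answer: 9875/42 + √2/12 ≈ 235.24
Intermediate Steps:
b(D) = 8 + D
h(M) = -8/(7*M) (h(M) = -(8 + 0)/(7*M) = -8/(7*M))
w(O, S) = O/9 + S/9 (w(O, S) = (O + S)/9 = (O + S)*(⅑) = O/9 + S/9)
Z(J) = 4/63 + (6 + J)/(18*J) (Z(J) = (-8/7/(-2))/9 + ((J + 6)/(J + J))/9 = (-8/7*(-½))/9 + ((6 + J)/((2*J)))/9 = (⅑)*(4/7) + ((6 + J)*(1/(2*J)))/9 = 4/63 + ((6 + J)/(2*J))/9 = 4/63 + (6 + J)/(18*J))
Z(√(4 + 4)) - 1*(-235) = (14 + 5*√(4 + 4))/(42*(√(4 + 4))) - 1*(-235) = (14 + 5*√8)/(42*(√8)) + 235 = (14 + 5*(2*√2))/(42*((2*√2))) + 235 = (√2/4)*(14 + 10*√2)/42 + 235 = √2*(14 + 10*√2)/168 + 235 = 235 + √2*(14 + 10*√2)/168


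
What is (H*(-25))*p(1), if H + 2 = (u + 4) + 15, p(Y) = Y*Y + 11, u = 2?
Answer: -5700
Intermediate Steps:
p(Y) = 11 + Y² (p(Y) = Y² + 11 = 11 + Y²)
H = 19 (H = -2 + ((2 + 4) + 15) = -2 + (6 + 15) = -2 + 21 = 19)
(H*(-25))*p(1) = (19*(-25))*(11 + 1²) = -475*(11 + 1) = -475*12 = -5700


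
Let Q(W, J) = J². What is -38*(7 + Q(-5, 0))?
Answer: -266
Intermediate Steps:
-38*(7 + Q(-5, 0)) = -38*(7 + 0²) = -38*(7 + 0) = -38*7 = -266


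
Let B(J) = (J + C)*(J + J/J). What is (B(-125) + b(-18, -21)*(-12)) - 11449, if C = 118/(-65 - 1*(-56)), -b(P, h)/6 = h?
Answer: 37483/9 ≈ 4164.8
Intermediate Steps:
b(P, h) = -6*h
C = -118/9 (C = 118/(-65 + 56) = 118/(-9) = 118*(-⅑) = -118/9 ≈ -13.111)
B(J) = (1 + J)*(-118/9 + J) (B(J) = (J - 118/9)*(J + J/J) = (-118/9 + J)*(J + 1) = (-118/9 + J)*(1 + J) = (1 + J)*(-118/9 + J))
(B(-125) + b(-18, -21)*(-12)) - 11449 = ((-118/9 + (-125)² - 109/9*(-125)) - 6*(-21)*(-12)) - 11449 = ((-118/9 + 15625 + 13625/9) + 126*(-12)) - 11449 = (154132/9 - 1512) - 11449 = 140524/9 - 11449 = 37483/9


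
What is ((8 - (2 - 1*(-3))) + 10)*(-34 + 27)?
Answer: -91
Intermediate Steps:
((8 - (2 - 1*(-3))) + 10)*(-34 + 27) = ((8 - (2 + 3)) + 10)*(-7) = ((8 - 1*5) + 10)*(-7) = ((8 - 5) + 10)*(-7) = (3 + 10)*(-7) = 13*(-7) = -91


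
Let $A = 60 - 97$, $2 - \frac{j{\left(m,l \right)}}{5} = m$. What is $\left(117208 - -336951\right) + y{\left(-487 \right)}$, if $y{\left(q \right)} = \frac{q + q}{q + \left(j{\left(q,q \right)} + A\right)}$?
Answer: $\frac{872438465}{1921} \approx 4.5416 \cdot 10^{5}$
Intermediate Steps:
$j{\left(m,l \right)} = 10 - 5 m$
$A = -37$
$y{\left(q \right)} = \frac{2 q}{-27 - 4 q}$ ($y{\left(q \right)} = \frac{q + q}{q - \left(27 + 5 q\right)} = \frac{2 q}{q - \left(27 + 5 q\right)} = \frac{2 q}{-27 - 4 q}$)
$\left(117208 - -336951\right) + y{\left(-487 \right)} = \left(117208 - -336951\right) - - \frac{974}{27 + 4 \left(-487\right)} = \left(117208 + 336951\right) - - \frac{974}{27 - 1948} = 454159 - - \frac{974}{-1921} = 454159 - \left(-974\right) \left(- \frac{1}{1921}\right) = 454159 - \frac{974}{1921} = \frac{872438465}{1921}$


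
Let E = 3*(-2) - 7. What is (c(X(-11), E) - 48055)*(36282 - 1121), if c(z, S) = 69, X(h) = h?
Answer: -1687235746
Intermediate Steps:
E = -13 (E = -6 - 7 = -13)
(c(X(-11), E) - 48055)*(36282 - 1121) = (69 - 48055)*(36282 - 1121) = -47986*35161 = -1687235746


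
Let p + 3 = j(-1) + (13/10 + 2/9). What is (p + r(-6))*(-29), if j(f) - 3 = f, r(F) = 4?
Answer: -11803/90 ≈ -131.14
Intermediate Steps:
j(f) = 3 + f
p = 47/90 (p = -3 + ((3 - 1) + (13/10 + 2/9)) = -3 + (2 + (13*(1/10) + 2*(1/9))) = -3 + (2 + (13/10 + 2/9)) = -3 + (2 + 137/90) = -3 + 317/90 = 47/90 ≈ 0.52222)
(p + r(-6))*(-29) = (47/90 + 4)*(-29) = (407/90)*(-29) = -11803/90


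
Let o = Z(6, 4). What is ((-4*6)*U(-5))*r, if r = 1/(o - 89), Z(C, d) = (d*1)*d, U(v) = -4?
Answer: -96/73 ≈ -1.3151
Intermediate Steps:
Z(C, d) = d² (Z(C, d) = d*d = d²)
o = 16 (o = 4² = 16)
r = -1/73 (r = 1/(16 - 89) = 1/(-73) = -1/73 ≈ -0.013699)
((-4*6)*U(-5))*r = (-4*6*(-4))*(-1/73) = -24*(-4)*(-1/73) = 96*(-1/73) = -96/73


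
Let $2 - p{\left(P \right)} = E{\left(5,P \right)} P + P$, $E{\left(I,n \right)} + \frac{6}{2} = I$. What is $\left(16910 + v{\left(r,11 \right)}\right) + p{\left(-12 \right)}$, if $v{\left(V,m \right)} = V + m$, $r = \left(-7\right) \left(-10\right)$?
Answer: $17029$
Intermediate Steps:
$E{\left(I,n \right)} = -3 + I$
$r = 70$
$p{\left(P \right)} = 2 - 3 P$ ($p{\left(P \right)} = 2 - \left(\left(-3 + 5\right) P + P\right) = 2 - \left(2 P + P\right) = 2 - 3 P$)
$\left(16910 + v{\left(r,11 \right)}\right) + p{\left(-12 \right)} = \left(16910 + \left(70 + 11\right)\right) + \left(2 - -36\right) = \left(16910 + 81\right) + \left(2 + 36\right) = 16991 + 38 = 17029$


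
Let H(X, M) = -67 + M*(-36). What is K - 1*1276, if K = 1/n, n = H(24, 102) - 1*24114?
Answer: -35540429/27853 ≈ -1276.0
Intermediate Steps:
H(X, M) = -67 - 36*M
n = -27853 (n = (-67 - 36*102) - 1*24114 = (-67 - 3672) - 24114 = -3739 - 24114 = -27853)
K = -1/27853 (K = 1/(-27853) = -1/27853 ≈ -3.5903e-5)
K - 1*1276 = -1/27853 - 1*1276 = -1/27853 - 1276 = -35540429/27853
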